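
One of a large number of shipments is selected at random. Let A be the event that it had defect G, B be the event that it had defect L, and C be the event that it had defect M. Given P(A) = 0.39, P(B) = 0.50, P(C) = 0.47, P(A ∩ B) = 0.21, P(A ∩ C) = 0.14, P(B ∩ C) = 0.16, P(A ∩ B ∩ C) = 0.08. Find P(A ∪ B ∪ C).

P(A ∪ B ∪ C) = 0.39 + 0.50 + 0.47 − 0.21 − 0.14 − 0.16 + 0.08 = 0.93

0.93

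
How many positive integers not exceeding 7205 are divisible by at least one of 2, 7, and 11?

floor(7205/2) + floor(7205/7) + floor(7205/11) − floor(7205/14) − floor(7205/22) − floor(7205/77) + floor(7205/154) = 3602 + 1029 + 655 − 514 − 327 − 93 + 46 = 4398

4398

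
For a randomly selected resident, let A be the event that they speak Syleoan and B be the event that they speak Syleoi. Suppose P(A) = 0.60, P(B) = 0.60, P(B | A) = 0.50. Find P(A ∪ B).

P(A ∩ B) = P(A)·P(B|A) = 0.60 × 0.50 = 0.30
Apply inclusion-exclusion:
P(A ∪ B) = 0.60 + 0.60 − 0.30 = 0.90

0.90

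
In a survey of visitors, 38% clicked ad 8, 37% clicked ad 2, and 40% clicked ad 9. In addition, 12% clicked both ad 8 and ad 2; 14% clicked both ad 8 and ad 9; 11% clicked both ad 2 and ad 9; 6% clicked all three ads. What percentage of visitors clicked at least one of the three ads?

P(union) = 38 + 37 + 40 − 12 − 14 − 11 + 6 = 84%

84%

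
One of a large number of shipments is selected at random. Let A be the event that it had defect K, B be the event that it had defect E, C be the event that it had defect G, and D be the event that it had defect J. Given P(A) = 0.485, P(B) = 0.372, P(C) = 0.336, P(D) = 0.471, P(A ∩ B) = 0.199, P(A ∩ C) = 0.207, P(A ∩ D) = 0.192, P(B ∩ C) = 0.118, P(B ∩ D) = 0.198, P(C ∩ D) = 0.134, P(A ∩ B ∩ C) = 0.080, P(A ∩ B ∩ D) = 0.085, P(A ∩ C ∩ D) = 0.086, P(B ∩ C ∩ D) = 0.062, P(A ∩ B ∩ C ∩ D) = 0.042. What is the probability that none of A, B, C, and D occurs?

Inclusion–exclusion gives
P(A ∪ B ∪ C ∪ D) = 0.485 + 0.372 + 0.336 + 0.471 − 0.199 − 0.207 − 0.192 − 0.118 − 0.198 − 0.134 + 0.080 + 0.085 + 0.086 + 0.062 − 0.042 = 0.887
P(none) = 1 − 0.887 = 0.113

0.113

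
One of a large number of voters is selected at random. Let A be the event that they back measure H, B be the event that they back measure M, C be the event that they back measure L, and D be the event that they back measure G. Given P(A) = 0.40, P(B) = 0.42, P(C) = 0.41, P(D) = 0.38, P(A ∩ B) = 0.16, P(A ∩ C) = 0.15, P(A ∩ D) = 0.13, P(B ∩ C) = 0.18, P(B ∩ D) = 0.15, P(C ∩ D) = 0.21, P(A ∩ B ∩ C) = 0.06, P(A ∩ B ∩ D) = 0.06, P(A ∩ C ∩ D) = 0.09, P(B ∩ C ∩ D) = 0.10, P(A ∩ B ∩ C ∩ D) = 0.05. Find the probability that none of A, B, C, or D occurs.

0.11

Using inclusion–exclusion:
P(A ∪ B ∪ C ∪ D) = 0.40 + 0.42 + 0.41 + 0.38 − 0.16 − 0.15 − 0.13 − 0.18 − 0.15 − 0.21 + 0.06 + 0.06 + 0.09 + 0.10 − 0.05 = 0.89
P(none) = 1 − 0.89 = 0.11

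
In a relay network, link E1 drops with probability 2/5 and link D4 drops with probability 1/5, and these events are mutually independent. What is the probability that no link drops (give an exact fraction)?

12/25

Since the events are independent, P(none) is the product of the individual non-occurrence probabilities.
P(none) = (1 − 2/5) × (1 − 1/5) = 3/5 × 4/5 = 12/25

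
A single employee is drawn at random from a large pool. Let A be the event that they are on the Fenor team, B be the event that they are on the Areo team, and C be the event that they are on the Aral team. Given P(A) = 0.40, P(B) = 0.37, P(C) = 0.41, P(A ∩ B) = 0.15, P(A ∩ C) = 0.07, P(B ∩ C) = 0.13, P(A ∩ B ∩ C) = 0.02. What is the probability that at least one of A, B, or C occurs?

By inclusion-exclusion,
P(A ∪ B ∪ C) = 0.40 + 0.37 + 0.41 − 0.15 − 0.07 − 0.13 + 0.02 = 0.85

0.85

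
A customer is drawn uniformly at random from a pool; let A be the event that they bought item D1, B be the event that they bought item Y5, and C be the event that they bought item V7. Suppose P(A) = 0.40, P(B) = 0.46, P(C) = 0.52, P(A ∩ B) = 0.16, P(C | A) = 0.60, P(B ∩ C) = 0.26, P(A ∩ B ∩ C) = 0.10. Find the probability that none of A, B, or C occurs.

P(A ∩ C) = P(A)·P(C|A) = 0.40 × 0.60 = 0.24
Using inclusion–exclusion:
P(A ∪ B ∪ C) = 0.40 + 0.46 + 0.52 − 0.16 − 0.24 − 0.26 + 0.10 = 0.82
P(none) = 1 − 0.82 = 0.18

0.18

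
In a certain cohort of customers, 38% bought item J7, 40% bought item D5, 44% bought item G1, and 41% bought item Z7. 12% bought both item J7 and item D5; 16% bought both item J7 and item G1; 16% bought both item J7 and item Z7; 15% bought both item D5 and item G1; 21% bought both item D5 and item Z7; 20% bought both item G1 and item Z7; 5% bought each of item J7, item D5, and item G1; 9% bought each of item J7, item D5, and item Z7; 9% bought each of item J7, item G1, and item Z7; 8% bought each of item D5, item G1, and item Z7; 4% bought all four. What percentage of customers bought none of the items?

10%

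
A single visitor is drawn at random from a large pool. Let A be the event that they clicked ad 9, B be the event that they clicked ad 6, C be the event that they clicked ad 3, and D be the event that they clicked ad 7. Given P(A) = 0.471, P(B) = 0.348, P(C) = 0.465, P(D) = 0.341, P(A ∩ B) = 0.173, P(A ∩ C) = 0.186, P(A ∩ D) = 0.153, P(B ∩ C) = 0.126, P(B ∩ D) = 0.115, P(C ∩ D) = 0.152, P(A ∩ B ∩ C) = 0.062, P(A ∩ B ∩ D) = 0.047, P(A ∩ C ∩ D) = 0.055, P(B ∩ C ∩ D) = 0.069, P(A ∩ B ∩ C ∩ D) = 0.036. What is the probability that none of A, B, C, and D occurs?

P(A ∪ B ∪ C ∪ D) = 0.471 + 0.348 + 0.465 + 0.341 − 0.173 − 0.186 − 0.153 − 0.126 − 0.115 − 0.152 + 0.062 + 0.047 + 0.055 + 0.069 − 0.036 = 0.917
P(none) = 1 − 0.917 = 0.083

0.083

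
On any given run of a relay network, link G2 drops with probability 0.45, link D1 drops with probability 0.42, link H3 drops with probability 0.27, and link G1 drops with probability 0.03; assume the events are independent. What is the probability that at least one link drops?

0.7741161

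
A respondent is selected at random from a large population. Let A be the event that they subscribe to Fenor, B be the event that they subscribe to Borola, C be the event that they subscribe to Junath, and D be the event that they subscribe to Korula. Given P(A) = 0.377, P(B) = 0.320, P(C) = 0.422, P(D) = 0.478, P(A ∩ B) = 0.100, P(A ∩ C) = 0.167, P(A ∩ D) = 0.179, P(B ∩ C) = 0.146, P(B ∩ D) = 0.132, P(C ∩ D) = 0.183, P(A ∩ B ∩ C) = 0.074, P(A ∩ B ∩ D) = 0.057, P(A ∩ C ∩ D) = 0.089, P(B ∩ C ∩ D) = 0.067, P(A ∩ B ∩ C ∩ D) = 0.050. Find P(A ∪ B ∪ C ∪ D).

0.927

Inclusion–exclusion gives
P(A ∪ B ∪ C ∪ D) = 0.377 + 0.320 + 0.422 + 0.478 − 0.100 − 0.167 − 0.179 − 0.146 − 0.132 − 0.183 + 0.074 + 0.057 + 0.089 + 0.067 − 0.050 = 0.927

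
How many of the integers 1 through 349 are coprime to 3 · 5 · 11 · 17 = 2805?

160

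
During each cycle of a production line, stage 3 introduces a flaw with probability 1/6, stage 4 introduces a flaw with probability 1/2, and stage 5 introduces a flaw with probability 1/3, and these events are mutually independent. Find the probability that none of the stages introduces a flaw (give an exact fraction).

5/18

Since the events are independent, P(none) is the product of the individual non-occurrence probabilities.
P(none) = (1 − 1/6) × (1 − 1/2) × (1 − 1/3) = 5/6 × 1/2 × 2/3 = 5/18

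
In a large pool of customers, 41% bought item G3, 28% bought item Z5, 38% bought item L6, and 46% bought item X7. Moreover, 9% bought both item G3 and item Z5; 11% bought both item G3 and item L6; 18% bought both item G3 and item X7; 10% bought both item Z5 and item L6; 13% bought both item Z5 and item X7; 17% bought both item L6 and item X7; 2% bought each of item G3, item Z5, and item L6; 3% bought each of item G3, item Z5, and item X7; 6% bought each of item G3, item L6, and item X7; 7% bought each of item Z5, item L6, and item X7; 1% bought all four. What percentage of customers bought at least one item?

92%

By inclusion–exclusion:
P(≥1) = 41 + 28 + 38 + 46 − 9 − 11 − 18 − 10 − 13 − 17 + 2 + 3 + 6 + 7 − 1 = 92%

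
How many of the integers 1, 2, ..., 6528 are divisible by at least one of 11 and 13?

1050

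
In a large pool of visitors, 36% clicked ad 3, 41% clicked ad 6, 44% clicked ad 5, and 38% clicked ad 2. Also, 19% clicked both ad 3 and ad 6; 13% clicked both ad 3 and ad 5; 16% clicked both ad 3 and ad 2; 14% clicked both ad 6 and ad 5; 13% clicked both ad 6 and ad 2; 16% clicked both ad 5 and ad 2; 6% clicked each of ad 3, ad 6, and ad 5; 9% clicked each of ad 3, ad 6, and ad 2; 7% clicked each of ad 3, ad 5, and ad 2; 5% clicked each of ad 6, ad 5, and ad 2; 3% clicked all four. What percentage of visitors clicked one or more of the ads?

P(≥1) = 36 + 41 + 44 + 38 − 19 − 13 − 16 − 14 − 13 − 16 + 6 + 9 + 7 + 5 − 3 = 92%

92%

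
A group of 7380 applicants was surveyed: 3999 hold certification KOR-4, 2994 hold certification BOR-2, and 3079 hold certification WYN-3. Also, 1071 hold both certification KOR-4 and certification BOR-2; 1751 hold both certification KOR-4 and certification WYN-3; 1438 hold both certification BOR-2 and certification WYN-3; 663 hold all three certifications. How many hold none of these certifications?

905

N(≥1) = 3999 + 2994 + 3079 − 1071 − 1751 − 1438 + 663 = 6475
None: 7380 − 6475 = 905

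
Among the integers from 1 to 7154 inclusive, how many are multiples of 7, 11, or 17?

1022 + 650 + 420 − 92 − 60 − 38 + 5 = 1907

1907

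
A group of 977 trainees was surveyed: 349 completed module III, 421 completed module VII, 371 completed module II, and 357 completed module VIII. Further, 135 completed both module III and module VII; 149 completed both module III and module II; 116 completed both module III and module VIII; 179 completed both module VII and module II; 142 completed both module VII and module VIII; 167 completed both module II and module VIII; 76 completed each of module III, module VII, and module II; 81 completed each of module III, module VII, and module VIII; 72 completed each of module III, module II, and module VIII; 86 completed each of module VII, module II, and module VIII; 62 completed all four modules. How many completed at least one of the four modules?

863

N(≥1) = 349 + 421 + 371 + 357 − 135 − 149 − 116 − 179 − 142 − 167 + 76 + 81 + 72 + 86 − 62 = 863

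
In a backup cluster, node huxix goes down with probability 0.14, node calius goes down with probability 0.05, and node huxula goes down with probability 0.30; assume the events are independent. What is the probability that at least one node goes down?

P(none) = (1 − 0.14) × (1 − 0.05) × (1 − 0.30) = 0.86 × 0.95 × 0.70 = 0.5719
P(at least one) = 1 − 0.5719 = 0.4281

0.4281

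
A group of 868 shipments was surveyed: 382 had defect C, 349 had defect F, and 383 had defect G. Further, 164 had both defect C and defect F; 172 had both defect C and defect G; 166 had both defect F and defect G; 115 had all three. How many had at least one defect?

727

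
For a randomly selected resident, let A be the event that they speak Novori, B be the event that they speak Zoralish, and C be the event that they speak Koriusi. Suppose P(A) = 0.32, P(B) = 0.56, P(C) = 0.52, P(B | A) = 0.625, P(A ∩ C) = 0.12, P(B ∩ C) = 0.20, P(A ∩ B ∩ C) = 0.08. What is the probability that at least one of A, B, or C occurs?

P(A ∩ B) = P(A)·P(B|A) = 0.32 × 0.625 = 0.20
Using inclusion–exclusion:
P(A ∪ B ∪ C) = 0.32 + 0.56 + 0.52 − 0.20 − 0.12 − 0.20 + 0.08 = 0.96

0.96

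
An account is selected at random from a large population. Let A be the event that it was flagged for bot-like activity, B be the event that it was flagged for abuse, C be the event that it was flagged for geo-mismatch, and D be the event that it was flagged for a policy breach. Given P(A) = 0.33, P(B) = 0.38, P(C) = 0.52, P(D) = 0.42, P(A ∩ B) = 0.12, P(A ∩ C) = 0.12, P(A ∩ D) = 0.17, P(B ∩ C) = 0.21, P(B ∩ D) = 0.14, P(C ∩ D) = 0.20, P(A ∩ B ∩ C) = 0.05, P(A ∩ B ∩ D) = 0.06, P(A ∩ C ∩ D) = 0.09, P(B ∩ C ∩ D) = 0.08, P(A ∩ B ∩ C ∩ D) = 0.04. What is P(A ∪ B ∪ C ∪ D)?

Inclusion–exclusion gives
P(A ∪ B ∪ C ∪ D) = 0.33 + 0.38 + 0.52 + 0.42 − 0.12 − 0.12 − 0.17 − 0.21 − 0.14 − 0.20 + 0.05 + 0.06 + 0.09 + 0.08 − 0.04 = 0.93

0.93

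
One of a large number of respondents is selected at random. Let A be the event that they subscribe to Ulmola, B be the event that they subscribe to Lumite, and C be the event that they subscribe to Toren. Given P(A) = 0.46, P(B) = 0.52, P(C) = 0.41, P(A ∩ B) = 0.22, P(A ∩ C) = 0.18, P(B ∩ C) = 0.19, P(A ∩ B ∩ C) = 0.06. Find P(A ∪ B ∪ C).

Inclusion–exclusion gives
P(A ∪ B ∪ C) = 0.46 + 0.52 + 0.41 − 0.22 − 0.18 − 0.19 + 0.06 = 0.86

0.86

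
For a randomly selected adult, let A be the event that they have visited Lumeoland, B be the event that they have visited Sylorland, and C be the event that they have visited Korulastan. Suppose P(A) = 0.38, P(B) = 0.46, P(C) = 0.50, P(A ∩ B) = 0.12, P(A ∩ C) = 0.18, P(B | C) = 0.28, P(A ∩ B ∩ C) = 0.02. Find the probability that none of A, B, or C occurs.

0.08

P(B ∩ C) = P(C)·P(B|C) = 0.50 × 0.28 = 0.14
P(A ∪ B ∪ C) = 0.38 + 0.46 + 0.50 − 0.12 − 0.18 − 0.14 + 0.02 = 0.92
P(none) = 1 − 0.92 = 0.08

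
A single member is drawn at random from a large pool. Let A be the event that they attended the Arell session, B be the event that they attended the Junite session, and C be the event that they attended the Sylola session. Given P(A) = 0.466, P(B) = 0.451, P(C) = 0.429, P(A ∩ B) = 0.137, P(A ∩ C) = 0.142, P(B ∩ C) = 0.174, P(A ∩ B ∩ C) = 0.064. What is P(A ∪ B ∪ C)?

0.957

P(A ∪ B ∪ C) = 0.466 + 0.451 + 0.429 − 0.137 − 0.142 − 0.174 + 0.064 = 0.957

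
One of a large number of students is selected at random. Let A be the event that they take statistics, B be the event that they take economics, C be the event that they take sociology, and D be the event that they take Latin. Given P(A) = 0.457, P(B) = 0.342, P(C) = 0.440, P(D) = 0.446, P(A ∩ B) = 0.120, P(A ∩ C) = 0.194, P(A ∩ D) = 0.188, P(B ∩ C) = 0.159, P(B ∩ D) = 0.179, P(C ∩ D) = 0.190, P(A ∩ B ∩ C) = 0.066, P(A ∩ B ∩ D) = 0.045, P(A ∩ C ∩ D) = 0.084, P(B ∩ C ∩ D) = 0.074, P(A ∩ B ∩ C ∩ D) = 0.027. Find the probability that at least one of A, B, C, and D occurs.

By inclusion–exclusion:
P(A ∪ B ∪ C ∪ D) = 0.457 + 0.342 + 0.440 + 0.446 − 0.120 − 0.194 − 0.188 − 0.159 − 0.179 − 0.190 + 0.066 + 0.045 + 0.084 + 0.074 − 0.027 = 0.897

0.897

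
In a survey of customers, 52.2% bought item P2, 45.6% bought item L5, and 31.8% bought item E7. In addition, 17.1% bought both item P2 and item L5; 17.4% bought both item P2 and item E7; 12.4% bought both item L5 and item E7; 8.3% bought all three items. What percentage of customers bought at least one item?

By inclusion–exclusion:
P(at least one) = 52.2 + 45.6 + 31.8 − 17.1 − 17.4 − 12.4 + 8.3 = 91.0%

91.0%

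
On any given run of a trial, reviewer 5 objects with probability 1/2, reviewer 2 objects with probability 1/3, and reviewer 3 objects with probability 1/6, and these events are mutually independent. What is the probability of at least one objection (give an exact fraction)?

13/18

Independence gives P(none) = ∏(1 − pᵢ).
P(none) = (1 − 1/2) × (1 − 1/3) × (1 − 1/6) = 1/2 × 2/3 × 5/6 = 5/18
P(at least one) = 1 − 5/18 = 13/18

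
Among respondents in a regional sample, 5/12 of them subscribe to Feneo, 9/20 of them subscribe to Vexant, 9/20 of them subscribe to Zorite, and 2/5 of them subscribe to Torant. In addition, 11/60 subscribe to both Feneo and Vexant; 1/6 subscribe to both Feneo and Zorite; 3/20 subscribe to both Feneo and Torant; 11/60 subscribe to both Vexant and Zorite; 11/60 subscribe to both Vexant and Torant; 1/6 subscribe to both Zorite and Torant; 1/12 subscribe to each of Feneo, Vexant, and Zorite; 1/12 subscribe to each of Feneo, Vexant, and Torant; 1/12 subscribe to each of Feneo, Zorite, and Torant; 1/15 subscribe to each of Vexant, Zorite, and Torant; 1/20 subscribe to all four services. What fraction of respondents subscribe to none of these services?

1/20

Apply inclusion-exclusion:
P(at least one) = 5/12 + 9/20 + 9/20 + 2/5 − 11/60 − 1/6 − 3/20 − 11/60 − 11/60 − 1/6 + 1/12 + 1/12 + 1/12 + 1/15 − 1/20 = 19/20
P(none) = 1 − 19/20 = 1/20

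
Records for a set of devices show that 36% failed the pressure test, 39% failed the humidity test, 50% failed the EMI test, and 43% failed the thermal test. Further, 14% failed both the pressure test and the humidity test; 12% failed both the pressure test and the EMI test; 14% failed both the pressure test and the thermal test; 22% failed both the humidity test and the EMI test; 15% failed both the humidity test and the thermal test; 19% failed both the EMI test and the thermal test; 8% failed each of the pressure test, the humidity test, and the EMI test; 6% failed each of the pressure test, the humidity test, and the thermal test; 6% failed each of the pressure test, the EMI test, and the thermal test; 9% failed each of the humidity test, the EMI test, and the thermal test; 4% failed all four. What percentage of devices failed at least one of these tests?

97%

By inclusion-exclusion,
P(≥1) = 36 + 39 + 50 + 43 − 14 − 12 − 14 − 22 − 15 − 19 + 8 + 6 + 6 + 9 − 4 = 97%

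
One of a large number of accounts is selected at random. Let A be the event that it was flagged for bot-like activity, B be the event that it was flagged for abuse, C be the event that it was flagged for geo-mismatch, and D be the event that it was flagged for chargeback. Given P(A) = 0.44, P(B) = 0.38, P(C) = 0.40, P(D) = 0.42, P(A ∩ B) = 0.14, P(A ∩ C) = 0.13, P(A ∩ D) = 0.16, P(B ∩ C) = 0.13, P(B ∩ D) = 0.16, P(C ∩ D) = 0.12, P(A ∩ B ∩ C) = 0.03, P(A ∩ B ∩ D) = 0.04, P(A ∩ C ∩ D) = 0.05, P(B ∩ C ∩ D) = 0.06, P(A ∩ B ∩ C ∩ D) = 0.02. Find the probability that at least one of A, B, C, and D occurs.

0.96

P(A ∪ B ∪ C ∪ D) = 0.44 + 0.38 + 0.40 + 0.42 − 0.14 − 0.13 − 0.16 − 0.13 − 0.16 − 0.12 + 0.03 + 0.04 + 0.05 + 0.06 − 0.02 = 0.96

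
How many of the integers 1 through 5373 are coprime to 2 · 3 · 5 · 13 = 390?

1322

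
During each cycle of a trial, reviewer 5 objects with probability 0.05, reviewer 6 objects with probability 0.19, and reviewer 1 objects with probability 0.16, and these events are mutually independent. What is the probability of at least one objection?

0.35362

P(none) = (1 − 0.05) × (1 − 0.19) × (1 − 0.16) = 0.95 × 0.81 × 0.84 = 0.64638
P(at least one) = 1 − 0.64638 = 0.35362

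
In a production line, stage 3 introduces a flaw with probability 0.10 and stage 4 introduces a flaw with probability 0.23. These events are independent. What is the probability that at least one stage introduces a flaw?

0.307

P(none) = (1 − 0.10) × (1 − 0.23) = 0.90 × 0.77 = 0.693
P(at least one) = 1 − 0.693 = 0.307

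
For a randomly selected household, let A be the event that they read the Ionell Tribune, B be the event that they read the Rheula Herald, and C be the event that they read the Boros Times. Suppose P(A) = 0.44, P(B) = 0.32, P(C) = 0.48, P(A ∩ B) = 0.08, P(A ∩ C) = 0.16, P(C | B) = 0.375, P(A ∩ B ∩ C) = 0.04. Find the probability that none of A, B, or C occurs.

0.08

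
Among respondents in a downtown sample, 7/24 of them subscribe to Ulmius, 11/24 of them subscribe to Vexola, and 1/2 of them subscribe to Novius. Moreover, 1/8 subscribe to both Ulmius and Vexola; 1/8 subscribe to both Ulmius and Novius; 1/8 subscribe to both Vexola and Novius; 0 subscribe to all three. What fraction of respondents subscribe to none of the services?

By inclusion–exclusion:
P(≥1) = 7/24 + 11/24 + 1/2 − 1/8 − 1/8 − 1/8 + 0 = 7/8
P(none) = 1 − 7/8 = 1/8

1/8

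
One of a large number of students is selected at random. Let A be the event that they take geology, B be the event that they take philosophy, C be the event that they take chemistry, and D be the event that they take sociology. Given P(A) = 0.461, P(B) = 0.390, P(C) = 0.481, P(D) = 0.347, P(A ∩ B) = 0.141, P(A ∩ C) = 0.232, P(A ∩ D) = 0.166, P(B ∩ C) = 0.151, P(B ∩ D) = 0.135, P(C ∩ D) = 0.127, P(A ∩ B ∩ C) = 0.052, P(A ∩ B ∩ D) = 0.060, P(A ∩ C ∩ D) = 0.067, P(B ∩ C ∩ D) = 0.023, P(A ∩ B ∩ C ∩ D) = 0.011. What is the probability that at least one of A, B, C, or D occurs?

0.918

By inclusion-exclusion,
P(A ∪ B ∪ C ∪ D) = 0.461 + 0.390 + 0.481 + 0.347 − 0.141 − 0.232 − 0.166 − 0.151 − 0.135 − 0.127 + 0.052 + 0.060 + 0.067 + 0.023 − 0.011 = 0.918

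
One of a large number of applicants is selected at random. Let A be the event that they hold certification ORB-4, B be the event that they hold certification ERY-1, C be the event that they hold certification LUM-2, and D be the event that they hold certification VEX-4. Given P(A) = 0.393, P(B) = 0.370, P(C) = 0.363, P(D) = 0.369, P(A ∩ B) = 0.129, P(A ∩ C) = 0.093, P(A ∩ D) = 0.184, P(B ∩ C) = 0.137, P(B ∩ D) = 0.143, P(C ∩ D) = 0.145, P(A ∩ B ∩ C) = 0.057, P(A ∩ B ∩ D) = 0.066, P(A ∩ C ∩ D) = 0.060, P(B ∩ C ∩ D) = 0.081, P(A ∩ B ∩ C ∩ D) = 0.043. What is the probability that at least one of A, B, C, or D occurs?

By inclusion-exclusion,
P(A ∪ B ∪ C ∪ D) = 0.393 + 0.370 + 0.363 + 0.369 − 0.129 − 0.093 − 0.184 − 0.137 − 0.143 − 0.145 + 0.057 + 0.066 + 0.060 + 0.081 − 0.043 = 0.885

0.885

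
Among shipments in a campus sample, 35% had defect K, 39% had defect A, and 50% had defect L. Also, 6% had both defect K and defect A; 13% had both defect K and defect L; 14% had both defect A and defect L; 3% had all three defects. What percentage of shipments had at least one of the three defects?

94%

Inclusion–exclusion gives
P(≥1) = 35 + 39 + 50 − 6 − 13 − 14 + 3 = 94%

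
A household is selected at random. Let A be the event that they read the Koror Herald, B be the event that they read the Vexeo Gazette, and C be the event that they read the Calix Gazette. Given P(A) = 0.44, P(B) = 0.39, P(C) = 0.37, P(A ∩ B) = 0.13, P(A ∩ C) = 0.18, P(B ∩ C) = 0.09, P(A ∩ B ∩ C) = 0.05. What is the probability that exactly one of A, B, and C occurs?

P(exactly one) = 0.44 + 0.39 + 0.37 − 2·0.13 − 2·0.18 − 2·0.09 + 3·0.05 = 0.55

0.55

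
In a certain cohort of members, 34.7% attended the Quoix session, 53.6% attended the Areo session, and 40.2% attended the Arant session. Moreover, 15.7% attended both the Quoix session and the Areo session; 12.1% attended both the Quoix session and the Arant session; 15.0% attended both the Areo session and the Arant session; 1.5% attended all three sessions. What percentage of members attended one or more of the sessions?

Apply inclusion-exclusion:
P(≥1) = 34.7 + 53.6 + 40.2 − 15.7 − 12.1 − 15.0 + 1.5 = 87.2%

87.2%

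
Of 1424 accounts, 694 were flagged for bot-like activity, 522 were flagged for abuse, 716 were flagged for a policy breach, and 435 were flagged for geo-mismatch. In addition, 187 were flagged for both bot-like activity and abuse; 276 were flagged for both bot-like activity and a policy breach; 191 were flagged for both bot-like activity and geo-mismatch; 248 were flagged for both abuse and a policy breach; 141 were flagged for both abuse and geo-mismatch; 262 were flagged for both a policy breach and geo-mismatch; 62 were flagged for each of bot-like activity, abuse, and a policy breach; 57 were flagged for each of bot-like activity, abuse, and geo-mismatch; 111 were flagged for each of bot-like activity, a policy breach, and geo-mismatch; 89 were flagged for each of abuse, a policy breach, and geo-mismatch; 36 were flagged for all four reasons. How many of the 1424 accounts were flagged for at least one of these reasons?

|at least one| = 694 + 522 + 716 + 435 − 187 − 276 − 191 − 248 − 141 − 262 + 62 + 57 + 111 + 89 − 36 = 1345

1345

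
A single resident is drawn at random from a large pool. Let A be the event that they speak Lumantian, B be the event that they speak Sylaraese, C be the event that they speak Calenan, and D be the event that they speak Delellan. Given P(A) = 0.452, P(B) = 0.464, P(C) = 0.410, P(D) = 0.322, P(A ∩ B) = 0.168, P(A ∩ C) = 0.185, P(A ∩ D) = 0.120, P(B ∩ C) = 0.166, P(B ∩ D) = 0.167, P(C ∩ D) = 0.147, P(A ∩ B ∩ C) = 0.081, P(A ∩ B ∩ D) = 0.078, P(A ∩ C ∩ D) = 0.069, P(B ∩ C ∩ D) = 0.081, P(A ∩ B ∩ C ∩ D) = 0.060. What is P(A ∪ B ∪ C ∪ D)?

0.944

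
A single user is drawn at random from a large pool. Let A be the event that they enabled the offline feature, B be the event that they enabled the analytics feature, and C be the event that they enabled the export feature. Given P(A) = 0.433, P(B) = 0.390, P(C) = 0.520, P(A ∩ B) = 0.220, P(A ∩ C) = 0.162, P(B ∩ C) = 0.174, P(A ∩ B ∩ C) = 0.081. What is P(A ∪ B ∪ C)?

0.868

Using inclusion–exclusion:
P(A ∪ B ∪ C) = 0.433 + 0.390 + 0.520 − 0.220 − 0.162 − 0.174 + 0.081 = 0.868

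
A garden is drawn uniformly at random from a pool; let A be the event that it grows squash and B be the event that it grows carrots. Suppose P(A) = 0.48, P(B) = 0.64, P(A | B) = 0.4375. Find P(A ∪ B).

0.84

P(A ∩ B) = P(B)·P(A|B) = 0.64 × 0.4375 = 0.28
Apply inclusion-exclusion:
P(A ∪ B) = 0.48 + 0.64 − 0.28 = 0.84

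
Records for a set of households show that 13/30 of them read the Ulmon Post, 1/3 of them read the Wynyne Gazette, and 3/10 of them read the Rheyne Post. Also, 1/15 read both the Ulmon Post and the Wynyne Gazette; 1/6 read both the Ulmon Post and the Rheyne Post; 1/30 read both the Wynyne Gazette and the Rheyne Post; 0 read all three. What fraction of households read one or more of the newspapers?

P(union) = 13/30 + 1/3 + 3/10 − 1/15 − 1/6 − 1/30 + 0 = 4/5

4/5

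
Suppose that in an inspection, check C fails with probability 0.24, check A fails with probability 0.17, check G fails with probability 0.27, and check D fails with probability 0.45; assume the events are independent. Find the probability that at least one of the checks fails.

0.7467338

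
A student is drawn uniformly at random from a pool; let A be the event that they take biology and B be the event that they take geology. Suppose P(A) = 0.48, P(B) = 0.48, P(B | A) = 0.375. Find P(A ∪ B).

0.78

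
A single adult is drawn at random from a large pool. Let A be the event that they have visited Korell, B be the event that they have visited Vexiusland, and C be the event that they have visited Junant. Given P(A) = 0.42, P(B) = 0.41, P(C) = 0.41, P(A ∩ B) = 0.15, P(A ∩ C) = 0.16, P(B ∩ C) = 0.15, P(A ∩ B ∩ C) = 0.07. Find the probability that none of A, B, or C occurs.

0.15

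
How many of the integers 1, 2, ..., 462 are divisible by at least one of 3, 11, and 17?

⌊462/3⌋ + ⌊462/11⌋ + ⌊462/17⌋ − ⌊462/33⌋ − ⌊462/51⌋ − ⌊462/187⌋ + ⌊462/561⌋ = 154 + 42 + 27 − 14 − 9 − 2 + 0 = 198

198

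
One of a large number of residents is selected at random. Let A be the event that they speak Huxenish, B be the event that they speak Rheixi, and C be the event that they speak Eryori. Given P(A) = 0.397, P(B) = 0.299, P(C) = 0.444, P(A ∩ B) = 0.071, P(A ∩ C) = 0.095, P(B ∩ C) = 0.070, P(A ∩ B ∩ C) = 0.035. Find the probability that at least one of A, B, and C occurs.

0.939

P(A ∪ B ∪ C) = 0.397 + 0.299 + 0.444 − 0.071 − 0.095 − 0.070 + 0.035 = 0.939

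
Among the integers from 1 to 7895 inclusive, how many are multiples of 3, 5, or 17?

2631 + 1579 + 464 − 526 − 154 − 92 + 30 = 3932

3932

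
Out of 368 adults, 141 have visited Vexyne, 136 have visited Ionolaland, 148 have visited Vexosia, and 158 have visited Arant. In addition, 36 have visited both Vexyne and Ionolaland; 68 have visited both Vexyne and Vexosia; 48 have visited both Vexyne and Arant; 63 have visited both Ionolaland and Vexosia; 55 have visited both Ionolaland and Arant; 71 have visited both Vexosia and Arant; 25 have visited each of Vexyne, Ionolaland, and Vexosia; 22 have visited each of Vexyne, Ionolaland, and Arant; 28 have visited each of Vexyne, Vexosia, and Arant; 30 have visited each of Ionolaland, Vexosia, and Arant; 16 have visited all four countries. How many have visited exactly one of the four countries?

By inclusion–exclusion (exactly-one form):
|exactly one| = 141 + 136 + 148 + 158 − 2·36 − 2·68 − 2·48 − 2·63 − 2·55 − 2·71 + 3·25 + 3·22 + 3·28 + 3·30 − 4·16 = 152

152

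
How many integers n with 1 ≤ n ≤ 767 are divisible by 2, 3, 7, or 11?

Inclusion–exclusion gives
floor(767/2) + floor(767/3) + floor(767/7) + floor(767/11) − floor(767/6) − floor(767/14) − floor(767/22) − floor(767/21) − floor(767/33) − floor(767/77) + floor(767/42) + floor(767/66) + floor(767/154) + floor(767/231) − floor(767/462) = 383 + 255 + 109 + 69 − 127 − 54 − 34 − 36 − 23 − 9 + 18 + 11 + 4 + 3 − 1 = 568

568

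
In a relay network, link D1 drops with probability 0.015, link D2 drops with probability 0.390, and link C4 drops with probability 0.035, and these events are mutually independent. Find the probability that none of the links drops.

P(none) = (1 − 0.015) × (1 − 0.390) × (1 − 0.035) = 0.985 × 0.610 × 0.965 = 0.57982025

0.57982025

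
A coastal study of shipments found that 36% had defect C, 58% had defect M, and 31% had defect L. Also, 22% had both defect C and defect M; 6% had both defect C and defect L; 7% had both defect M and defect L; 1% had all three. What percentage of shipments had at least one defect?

By inclusion–exclusion:
P(union) = 36 + 58 + 31 − 22 − 6 − 7 + 1 = 91%

91%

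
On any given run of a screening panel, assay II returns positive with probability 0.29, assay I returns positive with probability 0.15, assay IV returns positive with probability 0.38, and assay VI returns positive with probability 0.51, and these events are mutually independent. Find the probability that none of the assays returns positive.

0.1833433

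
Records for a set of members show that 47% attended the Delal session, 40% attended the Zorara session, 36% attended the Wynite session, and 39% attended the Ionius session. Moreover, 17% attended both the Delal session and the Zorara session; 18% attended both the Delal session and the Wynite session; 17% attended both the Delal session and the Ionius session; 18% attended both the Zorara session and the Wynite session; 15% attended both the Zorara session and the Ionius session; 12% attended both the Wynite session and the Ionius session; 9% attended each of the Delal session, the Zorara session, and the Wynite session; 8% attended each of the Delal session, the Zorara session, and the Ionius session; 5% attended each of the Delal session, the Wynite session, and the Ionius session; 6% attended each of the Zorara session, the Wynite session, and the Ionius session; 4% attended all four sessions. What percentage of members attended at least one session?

Inclusion–exclusion gives
P(at least one) = 47 + 40 + 36 + 39 − 17 − 18 − 17 − 18 − 15 − 12 + 9 + 8 + 5 + 6 − 4 = 89%

89%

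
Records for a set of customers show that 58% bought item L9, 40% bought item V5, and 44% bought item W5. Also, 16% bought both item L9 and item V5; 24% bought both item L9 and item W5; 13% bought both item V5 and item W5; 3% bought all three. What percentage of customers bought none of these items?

Apply inclusion-exclusion:
P(union) = 58 + 40 + 44 − 16 − 24 − 13 + 3 = 92%
P(none) = 100% − 92% = 8%

8%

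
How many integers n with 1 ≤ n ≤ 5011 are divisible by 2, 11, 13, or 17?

⌊5011/2⌋ + ⌊5011/11⌋ + ⌊5011/13⌋ + ⌊5011/17⌋ − ⌊5011/22⌋ − ⌊5011/26⌋ − ⌊5011/34⌋ − ⌊5011/143⌋ − ⌊5011/187⌋ − ⌊5011/221⌋ + ⌊5011/286⌋ + ⌊5011/374⌋ + ⌊5011/442⌋ + ⌊5011/2431⌋ − ⌊5011/4862⌋ = 2505 + 455 + 385 + 294 − 227 − 192 − 147 − 35 − 26 − 22 + 17 + 13 + 11 + 2 − 1 = 3032

3032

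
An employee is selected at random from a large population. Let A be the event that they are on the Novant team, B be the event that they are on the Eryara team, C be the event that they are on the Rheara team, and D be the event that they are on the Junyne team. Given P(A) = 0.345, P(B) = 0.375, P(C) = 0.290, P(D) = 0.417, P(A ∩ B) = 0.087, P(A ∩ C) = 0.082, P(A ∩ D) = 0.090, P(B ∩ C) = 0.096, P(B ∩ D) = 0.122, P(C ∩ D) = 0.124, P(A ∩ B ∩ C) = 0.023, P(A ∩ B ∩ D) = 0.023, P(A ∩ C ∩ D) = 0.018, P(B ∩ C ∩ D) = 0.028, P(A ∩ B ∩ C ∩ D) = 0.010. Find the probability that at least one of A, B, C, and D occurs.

0.908

Apply inclusion-exclusion:
P(A ∪ B ∪ C ∪ D) = 0.345 + 0.375 + 0.290 + 0.417 − 0.087 − 0.082 − 0.090 − 0.096 − 0.122 − 0.124 + 0.023 + 0.023 + 0.018 + 0.028 − 0.010 = 0.908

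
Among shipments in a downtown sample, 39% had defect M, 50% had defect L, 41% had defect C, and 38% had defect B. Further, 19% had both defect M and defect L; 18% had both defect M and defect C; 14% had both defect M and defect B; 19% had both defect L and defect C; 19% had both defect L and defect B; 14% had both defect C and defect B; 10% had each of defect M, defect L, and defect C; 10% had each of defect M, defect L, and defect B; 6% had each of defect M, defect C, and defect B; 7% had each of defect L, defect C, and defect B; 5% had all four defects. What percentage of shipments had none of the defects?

P(≥1) = 39 + 50 + 41 + 38 − 19 − 18 − 14 − 19 − 19 − 14 + 10 + 10 + 6 + 7 − 5 = 93%
P(none) = 100% − 93% = 7%

7%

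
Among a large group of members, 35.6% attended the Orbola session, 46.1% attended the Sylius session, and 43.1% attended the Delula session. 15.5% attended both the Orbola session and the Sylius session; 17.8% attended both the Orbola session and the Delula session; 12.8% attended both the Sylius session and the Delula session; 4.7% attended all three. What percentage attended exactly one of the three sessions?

46.7%

Using the inclusion–exclusion count for exactly one event:
P(exactly one) = 35.6 + 46.1 + 43.1 − 2·15.5 − 2·17.8 − 2·12.8 + 3·4.7 = 46.7%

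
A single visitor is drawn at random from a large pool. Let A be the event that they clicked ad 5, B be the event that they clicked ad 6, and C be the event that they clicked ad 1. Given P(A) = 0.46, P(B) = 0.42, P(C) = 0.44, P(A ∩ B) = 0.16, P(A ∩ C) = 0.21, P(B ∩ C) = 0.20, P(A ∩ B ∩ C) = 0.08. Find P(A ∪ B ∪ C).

0.83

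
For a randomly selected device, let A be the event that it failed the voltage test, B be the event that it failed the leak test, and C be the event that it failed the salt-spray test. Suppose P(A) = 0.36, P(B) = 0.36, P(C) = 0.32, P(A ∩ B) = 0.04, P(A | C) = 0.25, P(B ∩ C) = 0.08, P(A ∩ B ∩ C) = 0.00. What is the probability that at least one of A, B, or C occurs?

0.84

P(A ∩ C) = P(C)·P(A|C) = 0.32 × 0.25 = 0.08
P(A ∪ B ∪ C) = 0.36 + 0.36 + 0.32 − 0.04 − 0.08 − 0.08 + 0.00 = 0.84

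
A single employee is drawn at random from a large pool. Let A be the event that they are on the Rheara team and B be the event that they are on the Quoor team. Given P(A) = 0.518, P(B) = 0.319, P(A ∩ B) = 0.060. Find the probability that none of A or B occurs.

P(A ∪ B) = 0.518 + 0.319 − 0.060 = 0.777
P(none) = 1 − 0.777 = 0.223

0.223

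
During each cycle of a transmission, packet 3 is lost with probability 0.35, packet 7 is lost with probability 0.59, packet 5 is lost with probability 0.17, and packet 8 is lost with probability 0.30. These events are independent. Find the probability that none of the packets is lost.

0.1548365

P(none) = (1 − 0.35) × (1 − 0.59) × (1 − 0.17) × (1 − 0.30) = 0.65 × 0.41 × 0.83 × 0.70 = 0.1548365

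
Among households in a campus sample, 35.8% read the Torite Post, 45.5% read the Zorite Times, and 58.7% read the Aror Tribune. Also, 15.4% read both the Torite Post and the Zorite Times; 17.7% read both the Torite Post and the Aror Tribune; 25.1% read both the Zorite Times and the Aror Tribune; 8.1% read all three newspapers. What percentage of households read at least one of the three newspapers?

P(≥1) = 35.8 + 45.5 + 58.7 − 15.4 − 17.7 − 25.1 + 8.1 = 89.9%

89.9%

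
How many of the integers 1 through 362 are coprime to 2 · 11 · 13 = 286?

⌊362/2⌋ + ⌊362/11⌋ + ⌊362/13⌋ − ⌊362/22⌋ − ⌊362/26⌋ − ⌊362/143⌋ + ⌊362/286⌋ = 181 + 32 + 27 − 16 − 13 − 2 + 1 = 210
362 − 210 = 152

152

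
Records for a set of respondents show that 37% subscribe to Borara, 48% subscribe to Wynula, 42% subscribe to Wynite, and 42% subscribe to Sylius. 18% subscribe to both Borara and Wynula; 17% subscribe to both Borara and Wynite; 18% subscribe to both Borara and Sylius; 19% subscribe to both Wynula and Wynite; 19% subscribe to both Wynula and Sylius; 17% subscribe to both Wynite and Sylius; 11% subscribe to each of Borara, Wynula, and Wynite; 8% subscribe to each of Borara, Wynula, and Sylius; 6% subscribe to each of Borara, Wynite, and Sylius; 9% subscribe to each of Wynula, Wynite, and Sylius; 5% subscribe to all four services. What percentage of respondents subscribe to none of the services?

10%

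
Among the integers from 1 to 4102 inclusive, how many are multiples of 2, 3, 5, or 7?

Using inclusion–exclusion:
⌊4102/2⌋ + ⌊4102/3⌋ + ⌊4102/5⌋ + ⌊4102/7⌋ − ⌊4102/6⌋ − ⌊4102/10⌋ − ⌊4102/14⌋ − ⌊4102/15⌋ − ⌊4102/21⌋ − ⌊4102/35⌋ + ⌊4102/30⌋ + ⌊4102/42⌋ + ⌊4102/70⌋ + ⌊4102/105⌋ − ⌊4102/210⌋ = 2051 + 1367 + 820 + 586 − 683 − 410 − 293 − 273 − 195 − 117 + 136 + 97 + 58 + 39 − 19 = 3164

3164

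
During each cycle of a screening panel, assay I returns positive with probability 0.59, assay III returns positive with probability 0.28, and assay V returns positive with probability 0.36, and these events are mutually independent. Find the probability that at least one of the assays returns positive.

P(none) = (1 − 0.59) × (1 − 0.28) × (1 − 0.36) = 0.41 × 0.72 × 0.64 = 0.188928
P(at least one) = 1 − 0.188928 = 0.811072

0.811072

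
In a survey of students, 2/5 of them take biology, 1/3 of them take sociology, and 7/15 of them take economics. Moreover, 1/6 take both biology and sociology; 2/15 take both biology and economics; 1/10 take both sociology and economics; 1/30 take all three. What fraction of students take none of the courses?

By inclusion-exclusion,
P(union) = 2/5 + 1/3 + 7/15 − 1/6 − 2/15 − 1/10 + 1/30 = 5/6
P(none) = 1 − 5/6 = 1/6

1/6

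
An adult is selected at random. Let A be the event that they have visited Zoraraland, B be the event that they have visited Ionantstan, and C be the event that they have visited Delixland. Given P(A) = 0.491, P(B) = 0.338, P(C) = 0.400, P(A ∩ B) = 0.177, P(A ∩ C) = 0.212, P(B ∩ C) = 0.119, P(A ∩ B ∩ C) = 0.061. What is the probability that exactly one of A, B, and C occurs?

0.396

Using the inclusion–exclusion count for exactly one event:
P(exactly one) = 0.491 + 0.338 + 0.400 − 2·0.177 − 2·0.212 − 2·0.119 + 3·0.061 = 0.396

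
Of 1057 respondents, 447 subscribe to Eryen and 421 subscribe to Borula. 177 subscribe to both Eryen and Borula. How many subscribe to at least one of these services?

691

By inclusion-exclusion,
|at least one| = 447 + 421 − 177 = 691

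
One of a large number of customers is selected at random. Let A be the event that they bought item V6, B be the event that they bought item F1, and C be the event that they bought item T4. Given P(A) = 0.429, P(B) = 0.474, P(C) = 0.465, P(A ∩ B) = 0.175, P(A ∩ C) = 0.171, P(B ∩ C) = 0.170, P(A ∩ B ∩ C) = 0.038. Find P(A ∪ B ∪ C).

0.890

Using inclusion–exclusion:
P(A ∪ B ∪ C) = 0.429 + 0.474 + 0.465 − 0.175 − 0.171 − 0.170 + 0.038 = 0.890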